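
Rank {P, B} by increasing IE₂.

The second ionization energy removes an electron from the +1 ion. For each element: P⁺ still has 4 valence electrons; B⁺ still has 2 valence electrons.
All are still removing valence electrons, so compare the +1 ions as you would atoms: IE_2 generally rises across a period (higher Z_eff) and falls down a group (larger shell), subject to the usual subshell exceptions.
Valence configurations: P⁺ [Ne]3s²3p², B⁺ [He]2s².
Approximate IE_2 values (kJ/mol): P 1907, B 2427.
Overall IE_2 order: P < B.

P < B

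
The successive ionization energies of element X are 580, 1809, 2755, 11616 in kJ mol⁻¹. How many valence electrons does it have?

3

Look for the largest jump between consecutive ionization energies: IE4/IE3 ≈ 4.2, far larger than any earlier ratio.
That jump marks the point where a core electron is being removed. So the atom has 3 valence electrons.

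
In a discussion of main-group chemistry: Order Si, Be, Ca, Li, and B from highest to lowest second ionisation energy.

The second ionization energy removes an electron from the +1 ion. For each element: Si⁺ still has 3 valence electrons; Be⁺ still has 1 valence electron; Ca⁺ still has 1 valence electron; Li⁺ is the bare [He] core; B⁺ still has 2 valence electrons.
Core electrons are held far more tightly than valence electrons, so Li tops the IE_2 order.
Valence configurations: Si⁺ [Ne]3s²3p¹, Be⁺ [He]2s¹, Ca⁺ [Ar]4s¹, B⁺ [He]2s².
Tabulated IE_2 (kJ/mol): Si 1577, Be 1757, Ca 1145, Li 7298, B 2427.
Putting it together, IE_2: Ca < Si < Be < B < Li.

Li > B > Be > Si > Ca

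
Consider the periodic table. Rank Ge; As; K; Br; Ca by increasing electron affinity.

K is in period 4, group 1; Ca is in period 4, group 2; Ge is in period 4, group 14; As is in period 4, group 15; Br is in period 4, group 17.
Electron affinity generally becomes more exothermic across a period toward the halogens and less exothermic down a group.
All lie in period 4; the across-period trend (electron affinity increases left to right) applies, with the exception below.
Note the exception: K has a higher electron affinity than Ca, contrary to the simple trend — adding an electron to Ca (ns²) has to open a new, higher-energy np subshell, which is unfavourable.
Note the exception: Ge has a higher electron affinity than As, contrary to the simple trend — adding an electron to As's half-filled 4p³ is unfavourable, so Ge (4p²) has the more exothermic EA.
Approximate values (kJ/mol): K 48, Ca 2, Ge 119, As 78, Br 325.
So from lowest to highest: Ca < K < As < Ge < Br.

Ca < K < As < Ge < Br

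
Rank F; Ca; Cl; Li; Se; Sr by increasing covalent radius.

F < Cl < Se < Li < Ca < Sr

Li is in period 2, group 1; F is in period 2, group 17; Cl is in period 3, group 17; Ca is in period 4, group 2; Se is in period 4, group 16; Sr is in period 5, group 2.
Moving right in a period, electrons are added to the same shell under a stronger nuclear pull, so atoms get smaller; moving down, a new shell is opened and atoms get larger.
Neither a single period nor a single group — weigh both effects.
Cl > F: they share group 17; the group trend gives Cl the larger value.
Se > Cl: both effects reinforce here, so Se is clearly the larger of the two.
Li > Se: the two effects oppose for this pair; the across-period effect wins (133 vs 116 pm).
Ca > Li: period and group pull opposite ways; the down-group shift dominates (171 vs 133 pm).
Sr > Ca: Sr sits below Ca in group 2, so the down-group effect alone puts Sr larger.
Tabulated atomic radius (pm): Li 133, F 64, Cl 99, Ca 171, Se 116, Sr 185.
So from smallest to largest: F < Cl < Se < Li < Ca < Sr.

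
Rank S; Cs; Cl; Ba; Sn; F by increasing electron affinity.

Adding an electron releases more energy for atoms nearer the top right (short of the noble gases).
Neither a single period nor a single group — weigh both effects.
Cs > Ba: this pair runs against the simple trend — see the exception note.
Sn > Cs: relative to Cs, both the across-period and down-group shifts push Sn's electron affinity up.
S > Sn: both effects reinforce here, so S is clearly the higher of the two.
F > S: relative to S, both the across-period and down-group shifts push F's electron affinity up.
Cl > F: this pair runs against the simple trend — see the exception note.
Note the exception: Cs has a higher electron affinity than Ba, contrary to the simple trend — adding an electron to Ba (ns²) has to open a new, higher-energy np subshell, which is unfavourable.
Note the exception: Cl has a higher electron affinity than F, contrary to the simple trend — F's small 2p subshell makes the incoming electron feel strong e⁻–e⁻ repulsion, so Cl actually releases more energy on gaining an electron.
Tabulated electron affinity (kJ/mol): F 328, S 200, Cl 349, Sn 107, Cs 46, Ba 14.
So from lowest to highest: Ba < Cs < Sn < S < F < Cl.

Ba < Cs < Sn < S < F < Cl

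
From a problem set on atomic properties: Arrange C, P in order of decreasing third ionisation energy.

C > P

After 2 electrons have been removed, what remains? C²⁺ still has 2 valence electrons; P²⁺ still has 3 valence electrons.
All are still removing valence electrons, so compare the +2 ions as you would atoms: IE_3 generally rises across a period (higher Z_eff) and falls down a group (larger shell), subject to the usual subshell exceptions.
Valence configurations: C²⁺ [He]2s², P²⁺ [Ne]3s²3p¹.
Tabulated IE_3 (kJ/mol): C 4620, P 2914.
Hence IE_3: P < C.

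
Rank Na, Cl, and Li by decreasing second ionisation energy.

IE_2 is the cost of taking one more electron from the +1 cation: Na⁺ is the bare [Ne] core; Cl⁺ still has 6 valence electrons; Li⁺ is the bare [He] core.
Core electrons are held far more tightly than valence electrons, so Na and Li top the IE_2 order.
The numbers (kJ/mol): Na 4562, Cl 2298, Li 7298.
So the second ionization energies run Cl < Na < Li.

Li, Na, Cl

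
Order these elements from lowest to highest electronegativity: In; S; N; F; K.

Smaller atoms with higher effective nuclear charge are more electronegative.
Here both period and group differ, so the two effects have to be weighed against each other.
In > K: the two effects oppose for this pair; the across-period effect wins (1.78 vs 0.82).
S > In: relative to In, both the across-period and down-group shifts push S's electronegativity up.
N > S: the two effects oppose for this pair; the down-group effect wins (3.04 vs 2.58).
F > N: both are in period 2; the period trend gives F the larger value.
Approximate values (Pauling): N 3.04, F 3.98, S 2.58, K 0.82, In 1.78.
So from lowest to highest: K < In < S < N < F.

K, In, S, N, F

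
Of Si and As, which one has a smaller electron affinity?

Si is in period 3, group 14; As is in period 4, group 15.
Electron affinity generally becomes more exothermic across a period toward the halogens and less exothermic down a group.
Here both period and group differ, so the two effects have to be weighed against each other.
Si > As: the two effects oppose for this pair; the down-group effect wins (134 vs 78 kJ/mol).
Tabulated electron affinity (kJ/mol): Si 134, As 78.
So As has the smaller electron affinity (As < Si).

As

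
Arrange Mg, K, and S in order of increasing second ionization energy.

After 1 electron has been removed, what remains? Mg⁺ still has 1 valence electron; K⁺ is the bare [Ar] core; S⁺ still has 5 valence electrons.
Core electrons are held far more tightly than valence electrons, so K tops the IE_2 order.
Valence configurations: Mg⁺ [Ne]3s¹, S⁺ [Ne]3s²3p³.
Approximate IE_2 values (kJ/mol): Mg 1451, K 3052, S 2252.
Putting it together, IE_2: Mg < S < K.

Mg, S, K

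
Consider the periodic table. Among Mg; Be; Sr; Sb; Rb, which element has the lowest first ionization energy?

Rb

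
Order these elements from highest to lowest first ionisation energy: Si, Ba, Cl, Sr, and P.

Cl > P > Si > Sr > Ba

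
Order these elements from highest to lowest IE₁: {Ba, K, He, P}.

He > P > Ba > K

Across a period the outer electron is held more tightly (higher IE₁); down a group it sits in a higher shell, more shielded, and comes off more easily.
Here both period and group differ, so the two effects have to be weighed against each other.
Ba > K: the two effects oppose for this pair; the across-period effect wins (503 vs 419 kJ/mol).
P > Ba: relative to Ba, both the across-period and down-group shifts push P's first ionization energy up.
He > P: both effects reinforce here, so He is clearly the higher of the two.
For reference (kJ/mol): He 2372, P 1012, K 419, Ba 503.
So from highest to lowest: He > P > Ba > K.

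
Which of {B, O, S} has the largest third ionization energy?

O

Consider each +2 ion: B²⁺ still has 1 valence electron; O²⁺ still has 4 valence electrons; S²⁺ still has 4 valence electrons.
All are still removing valence electrons, so compare the +2 ions as you would atoms: IE_3 generally rises across a period (higher Z_eff) and falls down a group (larger shell), subject to the usual subshell exceptions.
Valence configurations: B²⁺ [He]2s¹, O²⁺ [He]2s²2p², S²⁺ [Ne]3s²3p².
Approximate IE_3 values (kJ/mol): B 3660, O 5300, S 3357.
So the third ionization energies run S < B < O.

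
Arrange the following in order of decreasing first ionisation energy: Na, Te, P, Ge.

P > Te > Ge > Na

Na is in period 3, group 1; P is in period 3, group 15; Ge is in period 4, group 14; Te is in period 5, group 16.
IE₁ increases left→right with effective nuclear charge and decreases top→bottom as the valence shell moves farther out.
Here both period and group differ, so the two effects have to be weighed against each other.
Ge > Na: period and group pull opposite ways; the across-period shift dominates (762 vs 496 kJ/mol).
Te > Ge: the two effects oppose for this pair; the across-period effect wins (869 vs 762 kJ/mol).
P > Te: the two effects oppose for this pair; the down-group effect wins (1012 vs 869 kJ/mol).
Approximate values (kJ/mol): Na 496, P 1012, Ge 762, Te 869.
So from highest to lowest: P > Te > Ge > Na.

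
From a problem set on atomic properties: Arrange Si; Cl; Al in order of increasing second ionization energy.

Si < Al < Cl

Consider each +1 ion: Si⁺ still has 3 valence electrons; Cl⁺ still has 6 valence electrons; Al⁺ still has 2 valence electrons.
All are still removing valence electrons, so compare the +1 ions as you would atoms: IE_2 generally rises across a period (higher Z_eff) and falls down a group (larger shell), subject to the usual subshell exceptions.
Valence configurations: Si⁺ [Ne]3s²3p¹, Cl⁺ [Ne]3s²3p⁴, Al⁺ [Ne]3s².
Si⁺ loses a lone 3p electron whereas Al⁺ must break into a filled 3s² pair, so IE_2(Al) > IE_2(Si) even though Si has the higher nuclear charge.
Tabulated IE_2 (kJ/mol): Si 1577, Cl 2298, Al 1817.
Overall IE_2 order: Si < Al < Cl.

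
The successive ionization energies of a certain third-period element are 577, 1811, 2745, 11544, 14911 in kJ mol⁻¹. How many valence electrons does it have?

3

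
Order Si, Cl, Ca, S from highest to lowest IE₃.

Ca, Cl, S, Si

IE_3 is the cost of taking one more electron from the +2 cation: Si²⁺ still has 2 valence electrons; Cl²⁺ still has 5 valence electrons; Ca²⁺ is the bare [Ar] core; S²⁺ still has 4 valence electrons.
Breaking into a closed-shell core is much more expensive than removing a leftover valence electron — Ca has the largest IE_3 here.
Valence configurations: Si²⁺ [Ne]3s², Cl²⁺ [Ne]3s²3p³, S²⁺ [Ne]3s²3p².
Approximate IE_3 values (kJ/mol): Si 3232, Cl 3822, Ca 4912, S 3357.
Hence IE_3: Si < S < Cl < Ca.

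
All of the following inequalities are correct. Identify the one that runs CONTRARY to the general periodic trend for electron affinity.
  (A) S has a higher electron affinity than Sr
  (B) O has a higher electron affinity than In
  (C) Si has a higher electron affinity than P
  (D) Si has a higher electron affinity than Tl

The general trend: electron affinity increases across a period and decreases down a group.
(A) S (period 3, group 16) vs Sr (period 5, group 2): the stated order agrees with the simple trend.
(B) O (period 2, group 16) vs In (period 5, group 13): the stated order agrees with the simple trend.
(C) Si (period 3, group 14) vs P (period 3, group 15): the stated order contradicts the simple trend.
(D) Si (period 3, group 14) vs Tl (period 6, group 13): the stated order agrees with the simple trend.
The exception is (C): adding an electron to P's half-filled 3p³ is unfavourable, so Si (3p²) has the more exothermic EA.

(C)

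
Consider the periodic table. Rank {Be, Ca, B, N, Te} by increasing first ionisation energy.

Ca, B, Te, Be, N

Be is in period 2, group 2; B is in period 2, group 13; N is in period 2, group 15; Ca is in period 4, group 2; Te is in period 5, group 16.
IE₁ increases left→right with effective nuclear charge and decreases top→bottom as the valence shell moves farther out.
Neither a single period nor a single group — weigh both effects.
B > Ca: relative to Ca, both the across-period and down-group shifts push B's first ionization energy up.
Te > B: period and group pull opposite ways; the across-period shift dominates (869 vs 801 kJ/mol).
Be > Te: period and group pull opposite ways; the down-group shift dominates (900 vs 869 kJ/mol).
N > Be: N lies to the right of Be in period 2, so the across-period effect alone puts N higher.
Note the exception: Be has a higher first ionization energy than B, contrary to the simple trend — removing B's lone 2p electron is easier than breaking Be's filled 2s².
Tabulated first ionization energy (kJ/mol): Be 900, B 801, N 1402, Ca 590, Te 869.
So from lowest to highest: Ca < B < Te < Be < N.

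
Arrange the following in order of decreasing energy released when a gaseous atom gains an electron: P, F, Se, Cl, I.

Cl > F > I > Se > P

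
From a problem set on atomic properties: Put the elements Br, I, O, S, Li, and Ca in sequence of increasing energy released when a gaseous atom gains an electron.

Li is in period 2, group 1; O is in period 2, group 16; S is in period 3, group 16; Ca is in period 4, group 2; Br is in period 4, group 17; I is in period 5, group 17.
EA tends to increase across a period and decrease down a group, though the pattern is less regular than for IE or radius.
Here both period and group differ, so the two effects have to be weighed against each other.
Li > Ca: the two effects oppose for this pair; the down-group effect wins (60 vs 2 kJ/mol).
O > Li: O lies to the right of Li in period 2, so the across-period effect alone puts O higher.
S > O: this pair runs against the simple trend — see the exception note.
I > S: the two effects oppose for this pair; the across-period effect wins (295 vs 200 kJ/mol).
Br > I: they share group 17; the group trend gives Br the larger value.
Note the exception: S has a higher electron affinity than O, contrary to the simple trend — the compact 2p subshell of O repels the added electron more than S's larger 3p does.
Approximate values (kJ/mol): Li 60, O 141, S 200, Ca 2, Br 325, I 295.
So from lowest to highest: Ca < Li < O < S < I < Br.

Ca < Li < O < S < I < Br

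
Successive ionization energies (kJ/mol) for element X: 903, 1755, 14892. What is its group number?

Look for the largest jump between consecutive ionization energies: IE3/IE2 ≈ 8.5, far larger than any earlier ratio.
That jump marks the point where a core electron is being removed. So the atom has 2 valence electrons.
A main-group element with 2 valence electrons is in group 2.

Group 2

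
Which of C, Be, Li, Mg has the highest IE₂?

After 1 electron has been removed, what remains? C⁺ still has 3 valence electrons; Be⁺ still has 1 valence electron; Li⁺ is the bare [He] core; Mg⁺ still has 1 valence electron.
Core electrons are held far more tightly than valence electrons, so Li tops the IE_2 order.
Valence configurations: C⁺ [He]2s²2p¹, Be⁺ [He]2s¹, Mg⁺ [Ne]3s¹.
Approximate IE_2 values (kJ/mol): C 2353, Be 1757, Li 7298, Mg 1451.
Putting it together, IE_2: Mg < Be < C < Li.

Li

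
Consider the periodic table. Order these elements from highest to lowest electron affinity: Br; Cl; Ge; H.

H is in period 1, group 1; Cl is in period 3, group 17; Ge is in period 4, group 14; Br is in period 4, group 17.
EA tends to increase across a period and decrease down a group, though the pattern is less regular than for IE or radius.
These span different periods and groups, so the two trends combine.
Ge > H: the two effects oppose for this pair; the across-period effect wins (119 vs 73 kJ/mol).
Br > Ge: Br lies to the right of Ge in period 4, so the across-period effect alone puts Br higher.
Cl > Br: Cl sits above Br in group 17, so the down-group effect alone puts Cl higher.
For reference (kJ/mol): H 73, Cl 349, Ge 119, Br 325.
So from highest to lowest: Cl > Br > Ge > H.

Cl > Br > Ge > H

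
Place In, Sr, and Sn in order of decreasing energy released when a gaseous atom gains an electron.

Sn > In > Sr

EA tends to increase across a period and decrease down a group, though the pattern is less regular than for IE or radius.
All lie in period 5, so electron affinity increases left to right.
So from highest to lowest: Sn > In > Sr.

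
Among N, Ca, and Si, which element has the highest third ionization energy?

Ca

Consider each +2 ion: N²⁺ still has 3 valence electrons; Ca²⁺ is the bare [Ar] core; Si²⁺ still has 2 valence electrons.
Core electrons are held far more tightly than valence electrons, so Ca tops the IE_3 order.
Valence configurations: N²⁺ [He]2s²2p¹, Si²⁺ [Ne]3s².
Tabulated IE_3 (kJ/mol): N 4578, Ca 4912, Si 3232.
Putting it together, IE_3: Si < N < Ca.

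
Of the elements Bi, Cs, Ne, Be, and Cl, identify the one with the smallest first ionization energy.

Cs

Removing the outermost electron gets harder across a period and easier down a group.
Neither a single period nor a single group — weigh both effects.
Bi > Cs: Bi lies to the right of Cs in period 6, so the across-period effect alone puts Bi higher.
Be > Bi: period and group pull opposite ways; the down-group shift dominates (900 vs 703 kJ/mol).
Cl > Be: the two effects oppose for this pair; the across-period effect wins (1251 vs 900 kJ/mol).
Ne > Cl: both effects reinforce here, so Ne is clearly the higher of the two.
For reference (kJ/mol): Be 900, Ne 2081, Cl 1251, Cs 376, Bi 703.
The smallest first ionization energy among these belongs to Cs.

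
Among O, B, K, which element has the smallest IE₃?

Consider each +2 ion: O²⁺ still has 4 valence electrons; B²⁺ still has 1 valence electron; K²⁺ is already 1 electron into the core.
Usually core removal costs more than valence removal, but here the competition is close: a tightly held n=2 valence electron can cost more to remove than an n=3 core electron, so the actual values have to decide it.
Valence configurations: O²⁺ [He]2s²2p², B²⁺ [He]2s¹.
Approximate IE_3 values (kJ/mol): O 5300, B 3660, K 4420.
Overall IE_3 order: B < K < O.

B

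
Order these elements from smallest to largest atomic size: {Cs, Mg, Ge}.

Ge < Mg < Cs

Radius decreases left→right (rising Z_eff, same n) and increases top→bottom (higher n).
Here both period and group differ, so the two effects have to be weighed against each other.
Mg > Ge: period and group pull opposite ways; the across-period shift dominates (139 vs 121 pm).
Cs > Mg: relative to Mg, both the across-period and down-group shifts push Cs's atomic radius up.
For reference (pm): Mg 139, Ge 121, Cs 232.
So from smallest to largest: Ge < Mg < Cs.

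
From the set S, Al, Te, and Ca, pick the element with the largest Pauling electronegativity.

S

Al is in period 3, group 13; S is in period 3, group 16; Ca is in period 4, group 2; Te is in period 5, group 16.
EN rises left→right (higher Z_eff, smaller atoms) and falls top→bottom (larger, more shielded atoms).
Neither a single period nor a single group — weigh both effects.
Al > Ca: both effects reinforce here, so Al is clearly the higher of the two.
Te > Al: period and group pull opposite ways; the across-period shift dominates (2.10 vs 1.61).
S > Te: S sits above Te in group 16, so the down-group effect alone puts S higher.
Approximate values (Pauling): Al 1.61, S 2.58, Ca 1.00, Te 2.10.
The largest Pauling electronegativity among these belongs to S.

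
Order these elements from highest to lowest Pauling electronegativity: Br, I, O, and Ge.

EN rises left→right (higher Z_eff, smaller atoms) and falls top→bottom (larger, more shielded atoms).
Neither a single period nor a single group — weigh both effects.
I > Ge: the two effects oppose for this pair; the across-period effect wins (2.66 vs 2.01).
Br > I: Br sits above I in group 17, so the down-group effect alone puts Br higher.
O > Br: the two effects oppose for this pair; the down-group effect wins (3.44 vs 2.96).
Approximate values (Pauling): O 3.44, Ge 2.01, Br 2.96, I 2.66.
So from highest to lowest: O > Br > I > Ge.

O > Br > I > Ge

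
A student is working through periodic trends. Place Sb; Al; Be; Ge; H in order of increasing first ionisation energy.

Al < Ge < Sb < Be < H

H is in period 1, group 1; Be is in period 2, group 2; Al is in period 3, group 13; Ge is in period 4, group 14; Sb is in period 5, group 15.
First ionization energy rises across a period (greater Z_eff holds electrons more tightly) and falls down a group (valence electrons are farther from the nucleus).
A diagonal step moves right (one effect) and down (the opposite effect) at once.
Ge > Al: the two effects oppose for this pair; the across-period effect wins (762 vs 578 kJ/mol).
Sb > Ge: period and group pull opposite ways; the across-period shift dominates (831 vs 762 kJ/mol).
Be > Sb: period and group pull opposite ways; the down-group shift dominates (900 vs 831 kJ/mol).
H > Be: period and group pull opposite ways; the down-group shift dominates (1312 vs 900 kJ/mol).
For reference (kJ/mol): H 1312, Be 900, Al 578, Ge 762, Sb 831.
So from lowest to highest: Al < Ge < Sb < Be < H.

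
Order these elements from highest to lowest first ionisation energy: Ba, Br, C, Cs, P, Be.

Br > C > P > Be > Ba > Cs

Be is in period 2, group 2; C is in period 2, group 14; P is in period 3, group 15; Br is in period 4, group 17; Cs is in period 6, group 1; Ba is in period 6, group 2.
First ionization energy rises across a period (greater Z_eff holds electrons more tightly) and falls down a group (valence electrons are farther from the nucleus).
Here both period and group differ, so the two effects have to be weighed against each other.
Ba > Cs: both are in period 6; the period trend gives Ba the larger value.
Be > Ba: Be sits above Ba in group 2, so the down-group effect alone puts Be higher.
P > Be: period and group pull opposite ways; the across-period shift dominates (1012 vs 900 kJ/mol).
C > P: the two effects oppose for this pair; the down-group effect wins (1086 vs 1012 kJ/mol).
Br > C: period and group pull opposite ways; the across-period shift dominates (1140 vs 1086 kJ/mol).
Approximate values (kJ/mol): Be 900, C 1086, P 1012, Br 1140, Cs 376, Ba 503.
So from highest to lowest: Br > C > P > Be > Ba > Cs.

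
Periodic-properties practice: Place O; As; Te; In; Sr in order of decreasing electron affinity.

O is in period 2, group 16; As is in period 4, group 15; Sr is in period 5, group 2; In is in period 5, group 13; Te is in period 5, group 16.
Adding an electron releases more energy for atoms nearer the top right (short of the noble gases).
These span different periods and groups, so the two trends combine.
In > Sr: both are in period 5; the period trend gives In the larger value.
As > In: relative to In, both the across-period and down-group shifts push As's electron affinity up.
O > As: both effects reinforce here, so O is clearly the higher of the two.
Te > O: this pair runs against the simple trend — see the exception note.
Note the exception: Te has a higher electron affinity than O, contrary to the simple trend — O's compact 2p subshell gives strong electron–electron repulsion on the added electron.
Approximate values (kJ/mol): O 141, As 78, Sr 5, In 29, Te 190.
So from highest to lowest: Te > O > As > In > Sr.

Te, O, As, In, Sr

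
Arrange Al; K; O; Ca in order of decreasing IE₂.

Consider each +1 ion: Al⁺ still has 2 valence electrons; K⁺ is the bare [Ar] core; O⁺ still has 5 valence electrons; Ca⁺ still has 1 valence electron.
Usually core removal costs more than valence removal, but here the competition is close: a tightly held n=2 valence electron can cost more to remove than an n=3 core electron, so the actual values have to decide it.
Valence configurations: Al⁺ [Ne]3s², O⁺ [He]2s²2p³, Ca⁺ [Ar]4s¹.
Tabulated IE_2 (kJ/mol): Al 1817, K 3052, O 3388, Ca 1145.
So the second ionization energies run Ca < Al < K < O.

O > K > Al > Ca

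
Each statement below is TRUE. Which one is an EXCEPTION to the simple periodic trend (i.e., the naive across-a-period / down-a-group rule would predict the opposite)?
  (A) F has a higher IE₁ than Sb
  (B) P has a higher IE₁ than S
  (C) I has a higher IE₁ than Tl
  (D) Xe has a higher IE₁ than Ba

(B)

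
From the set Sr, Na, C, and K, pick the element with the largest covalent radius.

K

C is in period 2, group 14; Na is in period 3, group 1; K is in period 4, group 1; Sr is in period 5, group 2.
Atomic radius shrinks across a period as nuclear charge pulls the same shell inward, and grows down a group as new shells are added.
Here both period and group differ, so the two effects have to be weighed against each other.
Na > C: relative to C, both the across-period and down-group shifts push Na's atomic radius up.
Sr > Na: the two effects oppose for this pair; the down-group effect wins (185 vs 155 pm).
K > Sr: period and group pull opposite ways; the across-period shift dominates (196 vs 185 pm).
Tabulated atomic radius (pm): C 75, Na 155, K 196, Sr 185.
The largest covalent radius among these belongs to K.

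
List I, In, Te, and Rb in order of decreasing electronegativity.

Electronegativity increases across a period and decreases down a group, tracking effective nuclear charge and atomic size.
All lie in period 5, so electronegativity increases left to right.
So from highest to lowest: I > Te > In > Rb.

I > Te > In > Rb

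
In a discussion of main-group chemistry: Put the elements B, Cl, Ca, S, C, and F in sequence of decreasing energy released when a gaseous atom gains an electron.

Cl > F > S > C > B > Ca

EA tends to increase across a period and decrease down a group, though the pattern is less regular than for IE or radius.
Here both period and group differ, so the two effects have to be weighed against each other.
B > Ca: both effects reinforce here, so B is clearly the higher of the two.
C > B: C lies to the right of B in period 2, so the across-period effect alone puts C higher.
S > C: the two effects oppose for this pair; the across-period effect wins (200 vs 122 kJ/mol).
F > S: both effects reinforce here, so F is clearly the higher of the two.
Cl > F: this pair runs against the simple trend — see the exception note.
Note the exception: Cl has a higher electron affinity than F, contrary to the simple trend — F's small 2p subshell makes the incoming electron feel strong e⁻–e⁻ repulsion, so Cl actually releases more energy on gaining an electron.
For reference (kJ/mol): B 27, C 122, F 328, S 200, Cl 349, Ca 2.
So from highest to lowest: Cl > F > S > C > B > Ca.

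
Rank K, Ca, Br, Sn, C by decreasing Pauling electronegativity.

C is in period 2, group 14; K is in period 4, group 1; Ca is in period 4, group 2; Br is in period 4, group 17; Sn is in period 5, group 14.
EN rises left→right (higher Z_eff, smaller atoms) and falls top→bottom (larger, more shielded atoms).
Here both period and group differ, so the two effects have to be weighed against each other.
Ca > K: both are in period 4; the period trend gives Ca the larger value.
Sn > Ca: the two effects oppose for this pair; the across-period effect wins (1.96 vs 1.00).
C > Sn: C sits above Sn in group 14, so the down-group effect alone puts C higher.
Br > C: the two effects oppose for this pair; the across-period effect wins (2.96 vs 2.55).
Approximate values (Pauling): C 2.55, K 0.82, Ca 1.00, Br 2.96, Sn 1.96.
So from highest to lowest: Br > C > Sn > Ca > K.

Br > C > Sn > Ca > K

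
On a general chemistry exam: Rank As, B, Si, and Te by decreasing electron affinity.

Te, Si, As, B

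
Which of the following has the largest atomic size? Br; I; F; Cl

F is in period 2, group 17; Cl is in period 3, group 17; Br is in period 4, group 17; I is in period 5, group 17.
Across a period the added protons contract the valence shell; down a group each new principal shell makes the atom larger.
All are in group 17, so atomic radius increases down the group.
The largest atomic size among these belongs to I.

I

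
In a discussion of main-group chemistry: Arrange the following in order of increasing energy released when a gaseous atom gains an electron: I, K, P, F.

K, P, I, F

Electron affinity generally becomes more exothermic across a period toward the halogens and less exothermic down a group.
These span different periods and groups, so the two trends combine.
P > K: both effects reinforce here, so P is clearly the higher of the two.
I > P: the two effects oppose for this pair; the across-period effect wins (295 vs 72 kJ/mol).
F > I: they share group 17; the group trend gives F the larger value.
Tabulated electron affinity (kJ/mol): F 328, P 72, K 48, I 295.
So from lowest to highest: K < P < I < F.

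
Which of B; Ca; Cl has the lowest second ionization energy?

Ca

IE_2 is the cost of taking one more electron from the +1 cation: B⁺ still has 2 valence electrons; Ca⁺ still has 1 valence electron; Cl⁺ still has 6 valence electrons.
All are still removing valence electrons, so compare the +1 ions as you would atoms: IE_2 generally rises across a period (higher Z_eff) and falls down a group (larger shell), subject to the usual subshell exceptions.
Valence configurations: B⁺ [He]2s², Ca⁺ [Ar]4s¹, Cl⁺ [Ne]3s²3p⁴.
The numbers (kJ/mol): B 2427, Ca 1145, Cl 2298.
Putting it together, IE_2: Ca < Cl < B.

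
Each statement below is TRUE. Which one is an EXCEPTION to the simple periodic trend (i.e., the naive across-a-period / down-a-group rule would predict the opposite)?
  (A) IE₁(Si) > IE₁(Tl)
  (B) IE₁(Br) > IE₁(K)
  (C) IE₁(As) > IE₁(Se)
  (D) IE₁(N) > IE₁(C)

(C)

The general trend: first ionisation energy increases across a period and decreases down a group.
(A) Si (period 3, group 14) vs Tl (period 6, group 13): the stated order agrees with the simple trend.
(B) Br (period 4, group 17) vs K (period 4, group 1): the stated order agrees with the simple trend.
(C) As (period 4, group 15) vs Se (period 4, group 16): the stated order contradicts the simple trend.
(D) N (period 2, group 15) vs C (period 2, group 14): the stated order agrees with the simple trend.
The exception is (C): Se (4p⁴) ionizes more easily than half-filled As (4p³).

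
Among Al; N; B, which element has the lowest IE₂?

Al

Consider each +1 ion: Al⁺ still has 2 valence electrons; N⁺ still has 4 valence electrons; B⁺ still has 2 valence electrons.
All are still removing valence electrons, so compare the +1 ions as you would atoms: IE_2 generally rises across a period (higher Z_eff) and falls down a group (larger shell), subject to the usual subshell exceptions.
Valence configurations: Al⁺ [Ne]3s², N⁺ [He]2s²2p², B⁺ [He]2s².
Approximate IE_2 values (kJ/mol): Al 1817, N 2856, B 2427.
Putting it together, IE_2: Al < B < N.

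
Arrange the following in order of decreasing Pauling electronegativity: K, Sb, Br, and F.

F > Br > Sb > K

Electronegativity increases across a period and decreases down a group, tracking effective nuclear charge and atomic size.
Here both period and group differ, so the two effects have to be weighed against each other.
Sb > K: period and group pull opposite ways; the across-period shift dominates (2.05 vs 0.82).
Br > Sb: both effects reinforce here, so Br is clearly the higher of the two.
F > Br: F sits above Br in group 17, so the down-group effect alone puts F higher.
Tabulated electronegativity (Pauling): F 3.98, K 0.82, Br 2.96, Sb 2.05.
So from highest to lowest: F > Br > Sb > K.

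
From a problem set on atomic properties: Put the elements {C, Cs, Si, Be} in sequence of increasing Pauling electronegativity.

Be is in period 2, group 2; C is in period 2, group 14; Si is in period 3, group 14; Cs is in period 6, group 1.
Smaller atoms with higher effective nuclear charge are more electronegative.
Neither a single period nor a single group — weigh both effects.
Be > Cs: relative to Cs, both the across-period and down-group shifts push Be's electronegativity up.
Si > Be: period and group pull opposite ways; the across-period shift dominates (1.90 vs 1.57).
C > Si: C sits above Si in group 14, so the down-group effect alone puts C higher.
For reference (Pauling): Be 1.57, C 2.55, Si 1.90, Cs 0.79.
So from lowest to highest: Cs < Be < Si < C.

Cs < Be < Si < C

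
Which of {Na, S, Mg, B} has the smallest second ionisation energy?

Mg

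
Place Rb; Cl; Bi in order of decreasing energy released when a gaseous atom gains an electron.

Cl is in period 3, group 17; Rb is in period 5, group 1; Bi is in period 6, group 15.
Atoms with high Z_eff and room in the valence shell (especially the halogens) have the most exothermic electron affinities.
Neither a single period nor a single group — weigh both effects.
Bi > Rb: period and group pull opposite ways; the across-period shift dominates (91 vs 47 kJ/mol).
Cl > Bi: both effects reinforce here, so Cl is clearly the higher of the two.
Tabulated electron affinity (kJ/mol): Cl 349, Rb 47, Bi 91.
So from highest to lowest: Cl > Bi > Rb.

Cl > Bi > Rb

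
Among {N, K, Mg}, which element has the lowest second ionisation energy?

Mg

The second ionization energy removes an electron from the +1 ion. For each element: N⁺ still has 4 valence electrons; K⁺ is the bare [Ar] core; Mg⁺ still has 1 valence electron.
Core electrons are held far more tightly than valence electrons, so K tops the IE_2 order.
Valence configurations: N⁺ [He]2s²2p², Mg⁺ [Ne]3s¹.
Approximate IE_2 values (kJ/mol): N 2856, K 3052, Mg 1451.
Putting it together, IE_2: Mg < N < K.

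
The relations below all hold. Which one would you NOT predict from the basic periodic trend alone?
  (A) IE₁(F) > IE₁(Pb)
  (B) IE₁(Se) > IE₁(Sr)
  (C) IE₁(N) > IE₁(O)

The general trend: IE₁ increases across a period and decreases down a group.
(A) F (period 2, group 17) vs Pb (period 6, group 14): the stated order agrees with the simple trend.
(B) Se (period 4, group 16) vs Sr (period 5, group 2): the stated order agrees with the simple trend.
(C) N (period 2, group 15) vs O (period 2, group 16): the stated order contradicts the simple trend.
The exception is (C): pairing an electron in O's 2p⁴ costs repulsion energy, so O ionizes more easily than half-filled N (2p³).

(C)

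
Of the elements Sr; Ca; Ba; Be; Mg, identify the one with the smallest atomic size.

Be

Be is in period 2, group 2; Mg is in period 3, group 2; Ca is in period 4, group 2; Sr is in period 5, group 2; Ba is in period 6, group 2.
Radius decreases left→right (rising Z_eff, same n) and increases top→bottom (higher n).
All are in group 2, so atomic radius increases down the group.
The smallest atomic size among these belongs to Be.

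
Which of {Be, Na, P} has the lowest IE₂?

Be

Consider each +1 ion: Be⁺ still has 1 valence electron; Na⁺ is the bare [Ne] core; P⁺ still has 4 valence electrons.
Core electrons are held far more tightly than valence electrons, so Na tops the IE_2 order.
Valence configurations: Be⁺ [He]2s¹, P⁺ [Ne]3s²3p².
Approximate IE_2 values (kJ/mol): Be 1757, Na 4562, P 1907.
Putting it together, IE_2: Be < P < Na.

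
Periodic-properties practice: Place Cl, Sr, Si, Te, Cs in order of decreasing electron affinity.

EA tends to increase across a period and decrease down a group, though the pattern is less regular than for IE or radius.
Neither a single period nor a single group — weigh both effects.
Cs > Sr: this pair runs against the simple trend — see the exception note.
Si > Cs: relative to Cs, both the across-period and down-group shifts push Si's electron affinity up.
Te > Si: the two effects oppose for this pair; the across-period effect wins (190 vs 134 kJ/mol).
Cl > Te: relative to Te, both the across-period and down-group shifts push Cl's electron affinity up.
Note the exception: Cs has a higher electron affinity than Sr, contrary to the simple trend — adding an electron to Sr (ns²) has to open a new, higher-energy np subshell, which is unfavourable.
Approximate values (kJ/mol): Si 134, Cl 349, Sr 5, Te 190, Cs 46.
So from highest to lowest: Cl > Te > Si > Cs > Sr.

Cl, Te, Si, Cs, Sr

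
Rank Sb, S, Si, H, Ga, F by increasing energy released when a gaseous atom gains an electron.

Ga < H < Sb < Si < S < F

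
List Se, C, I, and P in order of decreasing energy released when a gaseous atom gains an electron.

I, Se, C, P

C is in period 2, group 14; P is in period 3, group 15; Se is in period 4, group 16; I is in period 5, group 17.
Atoms with high Z_eff and room in the valence shell (especially the halogens) have the most exothermic electron affinities.
These sit on a diagonal, where the across-period and down-group effects partly cancel.
C > P: the two effects oppose for this pair; the down-group effect wins (122 vs 72 kJ/mol).
Se > C: the two effects oppose for this pair; the across-period effect wins (195 vs 122 kJ/mol).
I > Se: period and group pull opposite ways; the across-period shift dominates (295 vs 195 kJ/mol).
Tabulated electron affinity (kJ/mol): C 122, P 72, Se 195, I 295.
So from highest to lowest: I > Se > C > P.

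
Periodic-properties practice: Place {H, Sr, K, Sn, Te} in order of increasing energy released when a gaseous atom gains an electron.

Sr < K < H < Sn < Te

Adding an electron releases more energy for atoms nearer the top right (short of the noble gases).
These span different periods and groups, so the two trends combine.
K > Sr: period and group pull opposite ways; the down-group shift dominates (48 vs 5 kJ/mol).
H > K: H sits above K in group 1, so the down-group effect alone puts H higher.
Sn > H: the two effects oppose for this pair; the across-period effect wins (107 vs 73 kJ/mol).
Te > Sn: both are in period 5; the period trend gives Te the larger value.
For reference (kJ/mol): H 73, K 48, Sr 5, Sn 107, Te 190.
So from lowest to highest: Sr < K < H < Sn < Te.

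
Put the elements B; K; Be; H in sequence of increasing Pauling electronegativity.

K < Be < B < H

H is in period 1, group 1; Be is in period 2, group 2; B is in period 2, group 13; K is in period 4, group 1.
Smaller atoms with higher effective nuclear charge are more electronegative.
Here both period and group differ, so the two effects have to be weighed against each other.
Be > K: both effects reinforce here, so Be is clearly the higher of the two.
B > Be: both are in period 2; the period trend gives B the larger value.
H > B: the two effects oppose for this pair; the down-group effect wins (2.20 vs 2.04).
For reference (Pauling): H 2.20, Be 1.57, B 2.04, K 0.82.
So from lowest to highest: K < Be < B < H.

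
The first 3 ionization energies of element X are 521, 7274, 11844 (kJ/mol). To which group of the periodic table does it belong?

Look for the largest jump between consecutive ionization energies: IE2/IE1 ≈ 14.0, far larger than any earlier ratio.
That jump marks the point where a core electron is being removed. So the atom has 1 valence electron.
A main-group element with 1 valence electron is in group 1.

Group 1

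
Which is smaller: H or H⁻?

H

Forming H⁻ adds 1 electron to H. More electron–electron repulsion in the same shell, with unchanged nuclear charge, lets the cloud expand.
An anion is larger than its parent atom: H⁻ > H.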